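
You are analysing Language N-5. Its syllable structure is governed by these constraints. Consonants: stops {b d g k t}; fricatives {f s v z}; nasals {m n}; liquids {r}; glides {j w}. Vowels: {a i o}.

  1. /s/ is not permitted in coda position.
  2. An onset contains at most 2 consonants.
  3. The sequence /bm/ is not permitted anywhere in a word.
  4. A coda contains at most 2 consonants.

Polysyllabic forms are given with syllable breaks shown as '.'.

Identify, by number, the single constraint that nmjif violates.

nmjif: syllable 1 onset /nmj/ has 3 consonants (> 2).
This is a violation of constraint 2: "An onset contains at most 2 consonants."
The remaining constraints (1, 3, 4) are satisfied.

2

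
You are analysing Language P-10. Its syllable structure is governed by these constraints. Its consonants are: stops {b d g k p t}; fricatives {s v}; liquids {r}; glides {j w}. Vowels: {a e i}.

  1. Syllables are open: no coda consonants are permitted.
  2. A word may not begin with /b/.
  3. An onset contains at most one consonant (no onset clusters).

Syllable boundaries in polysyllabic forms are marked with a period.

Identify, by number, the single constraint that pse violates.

3

pse: syllable 1 onset /ps/ has 2 consonants (> 1).
This is a violation of constraint 3: "An onset contains at most one consonant (no onset clusters)."
The remaining constraints (1, 2) are satisfied.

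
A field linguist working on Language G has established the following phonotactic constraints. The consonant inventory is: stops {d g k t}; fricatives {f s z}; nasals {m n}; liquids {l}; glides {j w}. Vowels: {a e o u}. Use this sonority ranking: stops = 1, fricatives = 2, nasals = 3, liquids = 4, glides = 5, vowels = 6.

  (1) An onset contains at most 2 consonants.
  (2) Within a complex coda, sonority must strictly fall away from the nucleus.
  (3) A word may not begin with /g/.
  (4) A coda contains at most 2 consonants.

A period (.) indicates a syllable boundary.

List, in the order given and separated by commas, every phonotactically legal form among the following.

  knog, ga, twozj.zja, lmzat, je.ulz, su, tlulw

knog — σ1 onset /kn/ (2C), coda /g/ ok → phonotactically legal
ga — violates constraint 3: word begins with /g/ → phonotactically illegal
twozj.zja — violates constraint 2: syllable 1 coda /zj/: /z/ (fricative, 2) → /j/ (glide, 5) does not fall → phonotactically illegal
lmzat — violates constraint 1: syllable 1 onset /lmz/ has 3 consonants (> 2) → phonotactically illegal
je.ulz — σ1 onset /j/, coda /∅/ ok; σ2 onset /∅/, coda /lz/ (4→2 falls) ok → phonotactically legal
su — σ1 onset /s/, coda /∅/ ok → phonotactically legal
tlulw — violates constraint 2: syllable 1 coda /lw/: /l/ (liquid, 4) → /w/ (glide, 5) does not fall → phonotactically illegal

knog, je.ulz, su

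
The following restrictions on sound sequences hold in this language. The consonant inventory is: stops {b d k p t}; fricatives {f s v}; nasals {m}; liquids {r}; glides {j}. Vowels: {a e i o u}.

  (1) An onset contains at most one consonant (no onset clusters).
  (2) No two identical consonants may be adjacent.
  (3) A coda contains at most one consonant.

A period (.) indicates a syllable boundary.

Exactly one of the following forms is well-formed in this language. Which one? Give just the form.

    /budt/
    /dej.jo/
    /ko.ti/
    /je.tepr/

/budt/ — violates constraint 3: syllable 1 coda /dt/ has 2 consonants (> 1) → ill-formed
/dej.jo/ — violates constraint 2: adjacent identical consonants /jj/ → ill-formed
/ko.ti/ — σ1 onset /k/, coda /∅/ ok; σ2 onset /t/, coda /∅/ ok → well-formed
/je.tepr/ — violates constraint 3: syllable 2 coda /pr/ has 2 consonants (> 1) → ill-formed

/ko.ti/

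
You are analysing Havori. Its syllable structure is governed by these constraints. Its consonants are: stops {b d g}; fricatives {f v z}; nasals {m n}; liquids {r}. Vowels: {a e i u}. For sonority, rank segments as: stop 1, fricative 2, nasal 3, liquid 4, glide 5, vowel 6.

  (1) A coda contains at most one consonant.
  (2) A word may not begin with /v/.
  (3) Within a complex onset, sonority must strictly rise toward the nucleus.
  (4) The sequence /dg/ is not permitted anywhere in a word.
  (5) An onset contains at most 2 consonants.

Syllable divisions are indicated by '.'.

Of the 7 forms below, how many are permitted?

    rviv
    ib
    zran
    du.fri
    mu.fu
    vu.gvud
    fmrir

rviv — violates constraint 3: syllable 1 onset /rv/: /r/ (liquid, 4) → /v/ (fricative, 2) does not rise → not permitted
ib — σ1 onset /∅/, coda /b/ ok → permitted
zran — σ1 onset /zr/ (2→4 rises), coda /n/ ok → permitted
du.fri — σ1 onset /d/, coda /∅/ ok; σ2 onset /fr/ (2→4 rises), coda /∅/ ok → permitted
mu.fu — σ1 onset /m/, coda /∅/ ok; σ2 onset /f/, coda /∅/ ok → permitted
vu.gvud — violates constraint 2: word begins with /v/ → not permitted
fmrir — violates constraint 5: syllable 1 onset /fmr/ has 3 consonants (> 2) → not permitted
Permitted: ib, zran, du.fri, mu.fu → 4.

4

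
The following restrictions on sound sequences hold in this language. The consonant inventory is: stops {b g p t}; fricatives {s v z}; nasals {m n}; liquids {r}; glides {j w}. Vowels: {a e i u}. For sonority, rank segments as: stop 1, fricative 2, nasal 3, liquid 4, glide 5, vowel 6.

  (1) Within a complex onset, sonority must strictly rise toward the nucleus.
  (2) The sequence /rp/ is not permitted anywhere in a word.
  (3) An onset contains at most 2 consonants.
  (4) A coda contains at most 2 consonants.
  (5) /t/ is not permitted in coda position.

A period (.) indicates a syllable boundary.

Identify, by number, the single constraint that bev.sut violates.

bev.sut: syllable 2 coda contains /t/.
This is a violation of constraint 5: "/t/ is not permitted in coda position."
The remaining constraints (1, 2, 3, 4) are satisfied.

5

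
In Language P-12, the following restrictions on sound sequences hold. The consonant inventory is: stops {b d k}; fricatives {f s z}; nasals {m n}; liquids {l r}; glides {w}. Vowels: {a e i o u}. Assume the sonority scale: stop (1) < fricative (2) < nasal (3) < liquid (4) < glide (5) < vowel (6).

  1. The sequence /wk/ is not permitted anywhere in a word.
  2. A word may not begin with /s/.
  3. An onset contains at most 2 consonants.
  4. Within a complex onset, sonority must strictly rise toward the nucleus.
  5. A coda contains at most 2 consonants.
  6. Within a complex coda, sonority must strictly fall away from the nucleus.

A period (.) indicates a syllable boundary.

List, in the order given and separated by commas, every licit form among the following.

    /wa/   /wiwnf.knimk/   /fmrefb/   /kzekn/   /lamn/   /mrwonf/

/wa/

/wa/ — σ1 onset /w/, coda /∅/ ok → licit
/wiwnf.knimk/ — violates constraint 5: syllable 1 coda /wnf/ has 3 consonants (> 2) → illicit
/fmrefb/ — violates constraint 3: syllable 1 onset /fmr/ has 3 consonants (> 2) → illicit
/kzekn/ — violates constraint 6: syllable 1 coda /kn/: /k/ (stop, 1) → /n/ (nasal, 3) does not fall → illicit
/lamn/ — violates constraint 6: syllable 1 coda /mn/: /m/ (nasal, 3) → /n/ (nasal, 3) does not fall → illicit
/mrwonf/ — violates constraint 3: syllable 1 onset /mrw/ has 3 consonants (> 2) → illicit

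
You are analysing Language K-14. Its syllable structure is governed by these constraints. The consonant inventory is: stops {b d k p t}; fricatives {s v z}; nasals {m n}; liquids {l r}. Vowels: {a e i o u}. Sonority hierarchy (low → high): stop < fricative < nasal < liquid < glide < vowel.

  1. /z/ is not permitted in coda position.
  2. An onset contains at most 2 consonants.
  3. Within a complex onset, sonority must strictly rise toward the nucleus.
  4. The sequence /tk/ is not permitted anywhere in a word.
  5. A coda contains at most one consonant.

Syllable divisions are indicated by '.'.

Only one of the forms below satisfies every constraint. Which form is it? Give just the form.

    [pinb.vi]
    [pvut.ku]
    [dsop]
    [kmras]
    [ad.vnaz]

[dsop]

[pinb.vi] — violates constraint 5: syllable 1 coda /nb/ has 2 consonants (> 1) → not permitted
[pvut.ku] — violates constraint 4: contains banned sequence /tk/ → not permitted
[dsop] — σ1 onset /ds/ (1→2 rises), coda /p/ ok → permitted
[kmras] — violates constraint 2: syllable 1 onset /kmr/ has 3 consonants (> 2) → not permitted
[ad.vnaz] — violates constraint 1: syllable 2 coda contains /z/ → not permitted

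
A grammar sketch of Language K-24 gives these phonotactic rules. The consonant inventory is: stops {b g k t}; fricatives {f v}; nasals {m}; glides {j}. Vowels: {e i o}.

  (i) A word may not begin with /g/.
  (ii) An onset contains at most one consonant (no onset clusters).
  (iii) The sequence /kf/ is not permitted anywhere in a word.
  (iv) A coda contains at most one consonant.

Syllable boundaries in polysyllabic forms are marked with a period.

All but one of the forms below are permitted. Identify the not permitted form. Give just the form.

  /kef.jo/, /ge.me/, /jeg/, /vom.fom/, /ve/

/ge.me/

/kef.jo/ — σ1 onset /k/, coda /f/ ok; σ2 onset /j/, coda /∅/ ok → permitted
/ge.me/ — violates constraint (i): word begins with /g/ → not permitted
/jeg/ — σ1 onset /j/, coda /g/ ok → permitted
/vom.fom/ — σ1 onset /v/, coda /m/ ok; σ2 onset /f/, coda /m/ ok → permitted
/ve/ — σ1 onset /v/, coda /∅/ ok → permitted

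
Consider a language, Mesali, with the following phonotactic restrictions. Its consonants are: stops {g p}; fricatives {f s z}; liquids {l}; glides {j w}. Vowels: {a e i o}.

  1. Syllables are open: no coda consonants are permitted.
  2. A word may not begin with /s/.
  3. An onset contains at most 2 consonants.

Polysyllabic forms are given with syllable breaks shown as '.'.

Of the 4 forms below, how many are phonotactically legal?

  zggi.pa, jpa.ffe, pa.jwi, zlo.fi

zggi.pa — violates constraint 3: syllable 1 onset /zgg/ has 3 consonants (> 2) → phonotactically illegal
jpa.ffe — σ1 onset /jp/ (2C), coda /∅/ ok; σ2 onset /ff/ (2C), coda /∅/ ok → phonotactically legal
pa.jwi — σ1 onset /p/, coda /∅/ ok; σ2 onset /jw/ (2C), coda /∅/ ok → phonotactically legal
zlo.fi — σ1 onset /zl/ (2C), coda /∅/ ok; σ2 onset /f/, coda /∅/ ok → phonotactically legal
Phonotactically legal: jpa.ffe, pa.jwi, zlo.fi → 3.

3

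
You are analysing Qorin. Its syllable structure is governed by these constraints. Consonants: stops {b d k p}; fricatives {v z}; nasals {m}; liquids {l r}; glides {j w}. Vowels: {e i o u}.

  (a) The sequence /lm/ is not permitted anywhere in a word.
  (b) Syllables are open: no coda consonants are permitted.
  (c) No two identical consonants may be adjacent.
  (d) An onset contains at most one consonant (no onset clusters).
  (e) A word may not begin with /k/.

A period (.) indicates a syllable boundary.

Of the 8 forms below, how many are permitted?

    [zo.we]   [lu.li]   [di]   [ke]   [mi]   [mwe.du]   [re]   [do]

[zo.we] — σ1 onset /z/, coda /∅/ ok; σ2 onset /w/, coda /∅/ ok → permitted
[lu.li] — σ1 onset /l/, coda /∅/ ok; σ2 onset /l/, coda /∅/ ok → permitted
[di] — σ1 onset /d/, coda /∅/ ok → permitted
[ke] — violates constraint (e): word begins with /k/ → not permitted
[mi] — σ1 onset /m/, coda /∅/ ok → permitted
[mwe.du] — violates constraint (d): syllable 1 onset /mw/ has 2 consonants (> 1) → not permitted
[re] — σ1 onset /r/, coda /∅/ ok → permitted
[do] — σ1 onset /d/, coda /∅/ ok → permitted
Permitted: [zo.we], [lu.li], [di], [mi], [re], [do] → 6.

6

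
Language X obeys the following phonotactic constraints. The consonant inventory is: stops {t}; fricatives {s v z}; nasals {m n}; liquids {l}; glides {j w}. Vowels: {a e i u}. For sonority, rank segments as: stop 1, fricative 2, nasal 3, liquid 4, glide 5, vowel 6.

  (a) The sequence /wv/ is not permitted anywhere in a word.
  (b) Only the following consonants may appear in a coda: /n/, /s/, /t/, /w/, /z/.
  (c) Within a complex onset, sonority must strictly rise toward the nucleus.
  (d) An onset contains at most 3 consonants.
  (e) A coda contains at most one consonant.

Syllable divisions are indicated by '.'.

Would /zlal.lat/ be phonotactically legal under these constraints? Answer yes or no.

no

/zlal.lat/ — violates constraint (b): syllable 1 coda contains /l/, which is not a licensed coda consonant → phonotactically illegal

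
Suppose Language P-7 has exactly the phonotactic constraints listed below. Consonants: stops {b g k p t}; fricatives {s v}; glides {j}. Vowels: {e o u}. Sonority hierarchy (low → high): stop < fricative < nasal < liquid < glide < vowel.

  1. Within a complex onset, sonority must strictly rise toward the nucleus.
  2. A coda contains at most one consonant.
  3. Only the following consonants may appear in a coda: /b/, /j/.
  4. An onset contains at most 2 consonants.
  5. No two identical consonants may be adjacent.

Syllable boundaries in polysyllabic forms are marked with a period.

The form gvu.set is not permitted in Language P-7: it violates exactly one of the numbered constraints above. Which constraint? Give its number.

gvu.set: syllable 2 coda contains /t/, which is not a licensed coda consonant.
This is a violation of constraint 3: "Only the following consonants may appear in a coda: /b/, /j/."
The remaining constraints (1, 2, 4, 5) are satisfied.

3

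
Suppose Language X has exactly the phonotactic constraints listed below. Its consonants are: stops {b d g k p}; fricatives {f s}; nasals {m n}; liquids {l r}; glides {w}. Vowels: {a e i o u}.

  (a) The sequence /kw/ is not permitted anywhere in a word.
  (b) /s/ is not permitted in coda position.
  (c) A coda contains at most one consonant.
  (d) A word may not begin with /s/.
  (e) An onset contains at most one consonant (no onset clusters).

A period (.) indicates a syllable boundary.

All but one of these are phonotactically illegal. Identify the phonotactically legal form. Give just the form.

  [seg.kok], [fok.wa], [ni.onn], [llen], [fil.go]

[seg.kok] — violates constraint (d): word begins with /s/ → phonotactically illegal
[fok.wa] — violates constraint (a): contains banned sequence /kw/ → phonotactically illegal
[ni.onn] — violates constraint (c): syllable 2 coda /nn/ has 2 consonants (> 1) → phonotactically illegal
[llen] — violates constraint (e): syllable 1 onset /ll/ has 2 consonants (> 1) → phonotactically illegal
[fil.go] — σ1 onset /f/, coda /l/ ok; σ2 onset /g/, coda /∅/ ok → phonotactically legal

[fil.go]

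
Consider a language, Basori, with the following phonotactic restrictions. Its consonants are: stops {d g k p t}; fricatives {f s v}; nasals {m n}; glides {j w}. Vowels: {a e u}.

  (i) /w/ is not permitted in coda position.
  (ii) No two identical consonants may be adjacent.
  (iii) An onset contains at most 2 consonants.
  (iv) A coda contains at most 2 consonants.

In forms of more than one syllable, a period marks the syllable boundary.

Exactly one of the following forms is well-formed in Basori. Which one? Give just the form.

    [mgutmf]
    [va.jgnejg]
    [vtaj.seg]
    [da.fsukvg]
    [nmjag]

[mgutmf] — violates constraint (iv): syllable 1 coda /tmf/ has 3 consonants (> 2) → ill-formed
[va.jgnejg] — violates constraint (iii): syllable 2 onset /jgn/ has 3 consonants (> 2) → ill-formed
[vtaj.seg] — σ1 onset /vt/ (2C), coda /j/ ok; σ2 onset /s/, coda /g/ ok → well-formed
[da.fsukvg] — violates constraint (iv): syllable 2 coda /kvg/ has 3 consonants (> 2) → ill-formed
[nmjag] — violates constraint (iii): syllable 1 onset /nmj/ has 3 consonants (> 2) → ill-formed

[vtaj.seg]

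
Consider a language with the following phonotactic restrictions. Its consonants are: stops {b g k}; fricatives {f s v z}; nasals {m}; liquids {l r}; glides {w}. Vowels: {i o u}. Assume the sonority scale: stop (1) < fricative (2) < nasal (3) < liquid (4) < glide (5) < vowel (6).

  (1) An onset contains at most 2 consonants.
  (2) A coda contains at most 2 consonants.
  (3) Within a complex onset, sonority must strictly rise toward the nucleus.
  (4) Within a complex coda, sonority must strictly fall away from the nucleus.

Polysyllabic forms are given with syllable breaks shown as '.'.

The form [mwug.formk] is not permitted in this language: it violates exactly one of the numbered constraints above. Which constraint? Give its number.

2

[mwug.formk]: syllable 2 coda /rmk/ has 3 consonants (> 2).
This is a violation of constraint 2: "A coda contains at most 2 consonants."
The remaining constraints (1, 3, 4) are satisfied.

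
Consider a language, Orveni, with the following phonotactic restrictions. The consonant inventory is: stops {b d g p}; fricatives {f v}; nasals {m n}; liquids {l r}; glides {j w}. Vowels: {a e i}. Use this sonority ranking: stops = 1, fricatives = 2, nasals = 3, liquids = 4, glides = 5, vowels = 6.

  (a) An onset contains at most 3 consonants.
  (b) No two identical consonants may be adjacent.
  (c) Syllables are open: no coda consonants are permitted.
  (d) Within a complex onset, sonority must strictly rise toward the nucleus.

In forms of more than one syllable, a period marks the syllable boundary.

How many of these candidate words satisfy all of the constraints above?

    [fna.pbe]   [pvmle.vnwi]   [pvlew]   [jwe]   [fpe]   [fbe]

0

[fna.pbe] — violates constraint (d): syllable 2 onset /pb/: /p/ (stop, 1) → /b/ (stop, 1) does not rise → ill-formed
[pvmle.vnwi] — violates constraint (a): syllable 1 onset /pvml/ has 4 consonants (> 3) → ill-formed
[pvlew] — violates constraint (c): syllable 1 coda /w/ has 1 consonant (> 0) → ill-formed
[jwe] — violates constraint (d): syllable 1 onset /jw/: /j/ (glide, 5) → /w/ (glide, 5) does not rise → ill-formed
[fpe] — violates constraint (d): syllable 1 onset /fp/: /f/ (fricative, 2) → /p/ (stop, 1) does not rise → ill-formed
[fbe] — violates constraint (d): syllable 1 onset /fb/: /f/ (fricative, 2) → /b/ (stop, 1) does not rise → ill-formed
No form is well-formed → 0.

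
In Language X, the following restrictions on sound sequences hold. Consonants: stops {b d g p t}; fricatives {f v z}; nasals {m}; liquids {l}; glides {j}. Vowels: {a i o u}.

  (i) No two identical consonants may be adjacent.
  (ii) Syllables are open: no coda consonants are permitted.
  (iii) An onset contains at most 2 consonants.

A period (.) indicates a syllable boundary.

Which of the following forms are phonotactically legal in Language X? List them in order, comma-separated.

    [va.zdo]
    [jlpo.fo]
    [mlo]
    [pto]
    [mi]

[va.zdo] — σ1 onset /v/, coda /∅/ ok; σ2 onset /zd/ (2C), coda /∅/ ok → phonotactically legal
[jlpo.fo] — violates constraint (iii): syllable 1 onset /jlp/ has 3 consonants (> 2) → phonotactically illegal
[mlo] — σ1 onset /ml/ (2C), coda /∅/ ok → phonotactically legal
[pto] — σ1 onset /pt/ (2C), coda /∅/ ok → phonotactically legal
[mi] — σ1 onset /m/, coda /∅/ ok → phonotactically legal

[va.zdo], [mlo], [pto], [mi]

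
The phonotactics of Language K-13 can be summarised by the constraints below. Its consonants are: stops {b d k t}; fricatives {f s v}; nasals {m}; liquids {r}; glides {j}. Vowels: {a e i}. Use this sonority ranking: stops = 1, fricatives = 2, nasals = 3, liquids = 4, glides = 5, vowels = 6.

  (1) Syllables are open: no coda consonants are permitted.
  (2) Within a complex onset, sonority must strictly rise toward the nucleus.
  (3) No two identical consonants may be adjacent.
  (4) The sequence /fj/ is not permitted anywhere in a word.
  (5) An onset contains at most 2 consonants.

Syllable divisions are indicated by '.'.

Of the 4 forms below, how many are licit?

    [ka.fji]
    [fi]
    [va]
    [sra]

[ka.fji] — violates constraint 4: contains banned sequence /fj/ → illicit
[fi] — σ1 onset /f/, coda /∅/ ok → licit
[va] — σ1 onset /v/, coda /∅/ ok → licit
[sra] — σ1 onset /sr/ (2→4 rises), coda /∅/ ok → licit
Licit: [fi], [va], [sra] → 3.

3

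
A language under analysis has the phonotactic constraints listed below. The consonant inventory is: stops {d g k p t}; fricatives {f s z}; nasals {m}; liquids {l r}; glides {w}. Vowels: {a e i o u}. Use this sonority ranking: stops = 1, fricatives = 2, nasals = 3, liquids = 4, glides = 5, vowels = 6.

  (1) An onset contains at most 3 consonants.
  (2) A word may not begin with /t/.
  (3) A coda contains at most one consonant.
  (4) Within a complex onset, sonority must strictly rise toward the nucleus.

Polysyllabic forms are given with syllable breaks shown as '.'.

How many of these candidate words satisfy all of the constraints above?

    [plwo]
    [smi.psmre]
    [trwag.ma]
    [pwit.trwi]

[plwo] — σ1 onset /plw/ (1→4→5 rises), coda /∅/ ok → licit
[smi.psmre] — violates constraint 1: syllable 2 onset /psmr/ has 4 consonants (> 3) → illicit
[trwag.ma] — violates constraint 2: word begins with /t/ → illicit
[pwit.trwi] — σ1 onset /pw/ (1→5 rises), coda /t/ ok; σ2 onset /trw/ (1→4→5 rises), coda /∅/ ok → licit
Licit: [plwo], [pwit.trwi] → 2.

2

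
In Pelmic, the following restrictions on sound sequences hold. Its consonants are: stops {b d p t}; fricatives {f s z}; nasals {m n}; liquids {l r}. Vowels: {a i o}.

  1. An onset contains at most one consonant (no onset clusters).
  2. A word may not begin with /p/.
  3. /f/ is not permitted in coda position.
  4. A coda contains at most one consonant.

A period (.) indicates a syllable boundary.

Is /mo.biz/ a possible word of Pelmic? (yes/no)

yes

/mo.biz/ — σ1 onset /m/, coda /∅/ ok; σ2 onset /b/, coda /z/ ok → well-formed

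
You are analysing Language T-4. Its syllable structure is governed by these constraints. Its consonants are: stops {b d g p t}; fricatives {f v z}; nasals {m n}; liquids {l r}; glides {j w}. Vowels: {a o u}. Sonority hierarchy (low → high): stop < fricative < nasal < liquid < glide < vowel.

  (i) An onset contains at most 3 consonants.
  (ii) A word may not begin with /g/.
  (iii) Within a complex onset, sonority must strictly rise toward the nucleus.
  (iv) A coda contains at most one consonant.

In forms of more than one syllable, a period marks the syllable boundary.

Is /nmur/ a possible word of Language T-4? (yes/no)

/nmur/ — violates constraint (iii): syllable 1 onset /nm/: /n/ (nasal, 3) → /m/ (nasal, 3) does not rise → ill-formed

no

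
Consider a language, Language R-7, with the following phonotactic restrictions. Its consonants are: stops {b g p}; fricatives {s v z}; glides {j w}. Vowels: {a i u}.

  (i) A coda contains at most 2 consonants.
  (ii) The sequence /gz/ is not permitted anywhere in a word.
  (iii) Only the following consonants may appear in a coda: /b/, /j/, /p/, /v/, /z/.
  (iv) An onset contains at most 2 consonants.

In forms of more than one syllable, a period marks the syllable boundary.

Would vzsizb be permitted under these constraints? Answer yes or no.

vzsizb — violates constraint (iv): syllable 1 onset /vzs/ has 3 consonants (> 2) → not permitted

no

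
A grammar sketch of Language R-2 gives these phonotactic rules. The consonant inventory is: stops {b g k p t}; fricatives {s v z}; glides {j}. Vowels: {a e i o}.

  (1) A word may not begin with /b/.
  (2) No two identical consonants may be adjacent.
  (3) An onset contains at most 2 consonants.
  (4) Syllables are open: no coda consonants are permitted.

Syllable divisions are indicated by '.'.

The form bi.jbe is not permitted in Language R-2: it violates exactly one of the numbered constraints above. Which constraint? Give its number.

1

bi.jbe: word begins with /b/.
This is a violation of constraint 1: "A word may not begin with /b/."
The remaining constraints (2, 3, 4) are satisfied.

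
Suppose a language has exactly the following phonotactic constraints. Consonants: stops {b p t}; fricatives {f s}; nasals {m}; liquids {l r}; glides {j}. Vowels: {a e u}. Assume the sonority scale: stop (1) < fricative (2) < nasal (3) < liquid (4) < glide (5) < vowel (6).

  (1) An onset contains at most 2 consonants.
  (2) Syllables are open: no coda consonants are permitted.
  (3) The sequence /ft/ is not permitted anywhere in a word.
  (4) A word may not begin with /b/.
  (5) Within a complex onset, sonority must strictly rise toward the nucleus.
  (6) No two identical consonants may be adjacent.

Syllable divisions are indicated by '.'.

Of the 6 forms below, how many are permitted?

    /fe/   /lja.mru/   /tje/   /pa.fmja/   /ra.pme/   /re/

5

/fe/ — σ1 onset /f/, coda /∅/ ok → permitted
/lja.mru/ — σ1 onset /lj/ (4→5 rises), coda /∅/ ok; σ2 onset /mr/ (3→4 rises), coda /∅/ ok → permitted
/tje/ — σ1 onset /tj/ (1→5 rises), coda /∅/ ok → permitted
/pa.fmja/ — violates constraint 1: syllable 2 onset /fmj/ has 3 consonants (> 2) → not permitted
/ra.pme/ — σ1 onset /r/, coda /∅/ ok; σ2 onset /pm/ (1→3 rises), coda /∅/ ok → permitted
/re/ — σ1 onset /r/, coda /∅/ ok → permitted
Permitted: /fe/, /lja.mru/, /tje/, /ra.pme/, /re/ → 5.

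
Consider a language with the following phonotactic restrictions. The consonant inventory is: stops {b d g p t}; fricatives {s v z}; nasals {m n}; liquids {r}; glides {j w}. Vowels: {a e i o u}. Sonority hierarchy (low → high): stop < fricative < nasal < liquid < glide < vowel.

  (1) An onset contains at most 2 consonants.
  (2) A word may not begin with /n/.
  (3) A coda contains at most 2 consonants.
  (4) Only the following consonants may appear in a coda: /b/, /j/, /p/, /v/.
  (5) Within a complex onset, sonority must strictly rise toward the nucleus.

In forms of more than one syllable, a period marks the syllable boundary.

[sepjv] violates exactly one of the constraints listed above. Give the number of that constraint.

3

[sepjv]: syllable 1 coda /pjv/ has 3 consonants (> 2).
This is a violation of constraint 3: "A coda contains at most 2 consonants."
The remaining constraints (1, 2, 4, 5) are satisfied.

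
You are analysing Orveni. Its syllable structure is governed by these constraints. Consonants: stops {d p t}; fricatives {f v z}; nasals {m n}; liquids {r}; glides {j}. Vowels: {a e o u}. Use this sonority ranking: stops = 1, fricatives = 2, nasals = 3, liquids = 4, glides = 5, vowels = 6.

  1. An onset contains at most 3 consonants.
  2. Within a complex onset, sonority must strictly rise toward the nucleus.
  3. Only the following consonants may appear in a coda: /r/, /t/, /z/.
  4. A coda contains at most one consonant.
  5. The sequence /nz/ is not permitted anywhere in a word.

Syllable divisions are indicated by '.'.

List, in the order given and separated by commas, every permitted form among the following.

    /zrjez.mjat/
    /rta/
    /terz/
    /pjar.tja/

/zrjez.mjat/ — σ1 onset /zrj/ (2→4→5 rises), coda /z/ ok; σ2 onset /mj/ (3→5 rises), coda /t/ ok → permitted
/rta/ — violates constraint 2: syllable 1 onset /rt/: /r/ (liquid, 4) → /t/ (stop, 1) does not rise → not permitted
/terz/ — violates constraint 4: syllable 1 coda /rz/ has 2 consonants (> 1) → not permitted
/pjar.tja/ — σ1 onset /pj/ (1→5 rises), coda /r/ ok; σ2 onset /tj/ (1→5 rises), coda /∅/ ok → permitted

/zrjez.mjat/, /pjar.tja/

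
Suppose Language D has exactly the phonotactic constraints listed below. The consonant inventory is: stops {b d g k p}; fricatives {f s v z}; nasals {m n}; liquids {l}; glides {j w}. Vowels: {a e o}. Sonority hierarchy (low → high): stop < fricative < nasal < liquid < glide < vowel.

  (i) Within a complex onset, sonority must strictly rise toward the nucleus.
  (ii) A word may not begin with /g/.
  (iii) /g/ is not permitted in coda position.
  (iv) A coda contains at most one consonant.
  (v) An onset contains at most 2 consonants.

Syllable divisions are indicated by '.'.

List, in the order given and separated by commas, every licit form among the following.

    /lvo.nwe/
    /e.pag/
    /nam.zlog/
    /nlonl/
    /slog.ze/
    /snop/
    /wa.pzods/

/snop/

/lvo.nwe/ — violates constraint (i): syllable 1 onset /lv/: /l/ (liquid, 4) → /v/ (fricative, 2) does not rise → illicit
/e.pag/ — violates constraint (iii): syllable 2 coda contains /g/ → illicit
/nam.zlog/ — violates constraint (iii): syllable 2 coda contains /g/ → illicit
/nlonl/ — violates constraint (iv): syllable 1 coda /nl/ has 2 consonants (> 1) → illicit
/slog.ze/ — violates constraint (iii): syllable 1 coda contains /g/ → illicit
/snop/ — σ1 onset /sn/ (2→3 rises), coda /p/ ok → licit
/wa.pzods/ — violates constraint (iv): syllable 2 coda /ds/ has 2 consonants (> 1) → illicit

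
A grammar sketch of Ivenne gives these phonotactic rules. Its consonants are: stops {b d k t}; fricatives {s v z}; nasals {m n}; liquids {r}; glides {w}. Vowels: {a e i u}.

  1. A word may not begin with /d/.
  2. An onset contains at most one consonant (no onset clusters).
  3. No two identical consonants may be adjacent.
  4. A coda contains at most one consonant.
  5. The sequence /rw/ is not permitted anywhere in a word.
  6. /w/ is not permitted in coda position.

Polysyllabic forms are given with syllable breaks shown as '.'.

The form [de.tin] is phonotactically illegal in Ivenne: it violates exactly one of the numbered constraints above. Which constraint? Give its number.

1

[de.tin]: word begins with /d/.
This is a violation of constraint 1: "A word may not begin with /d/."
The remaining constraints (2, 3, 4, 5, 6) are satisfied.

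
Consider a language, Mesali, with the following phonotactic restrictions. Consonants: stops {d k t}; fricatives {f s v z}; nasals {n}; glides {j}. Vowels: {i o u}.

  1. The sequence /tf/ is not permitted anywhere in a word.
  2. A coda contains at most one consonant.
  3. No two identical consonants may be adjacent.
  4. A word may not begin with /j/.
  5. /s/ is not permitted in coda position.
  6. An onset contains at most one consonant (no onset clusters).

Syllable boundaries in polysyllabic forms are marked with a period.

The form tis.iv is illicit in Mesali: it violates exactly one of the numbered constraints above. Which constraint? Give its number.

tis.iv: syllable 1 coda contains /s/.
This is a violation of constraint 5: "/s/ is not permitted in coda position."
The remaining constraints (1, 2, 3, 4, 6) are satisfied.

5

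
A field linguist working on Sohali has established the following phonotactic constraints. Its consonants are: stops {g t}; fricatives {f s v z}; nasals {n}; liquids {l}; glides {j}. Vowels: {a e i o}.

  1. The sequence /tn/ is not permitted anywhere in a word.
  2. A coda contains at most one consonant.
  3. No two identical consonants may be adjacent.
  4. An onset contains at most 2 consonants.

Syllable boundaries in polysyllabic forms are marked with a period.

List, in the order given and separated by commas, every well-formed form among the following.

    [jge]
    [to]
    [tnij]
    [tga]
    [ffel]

[jge], [to], [tga]

[jge] — σ1 onset /jg/ (2C), coda /∅/ ok → well-formed
[to] — σ1 onset /t/, coda /∅/ ok → well-formed
[tnij] — violates constraint 1: contains banned sequence /tn/ → ill-formed
[tga] — σ1 onset /tg/ (2C), coda /∅/ ok → well-formed
[ffel] — violates constraint 3: adjacent identical consonants /ff/ → ill-formed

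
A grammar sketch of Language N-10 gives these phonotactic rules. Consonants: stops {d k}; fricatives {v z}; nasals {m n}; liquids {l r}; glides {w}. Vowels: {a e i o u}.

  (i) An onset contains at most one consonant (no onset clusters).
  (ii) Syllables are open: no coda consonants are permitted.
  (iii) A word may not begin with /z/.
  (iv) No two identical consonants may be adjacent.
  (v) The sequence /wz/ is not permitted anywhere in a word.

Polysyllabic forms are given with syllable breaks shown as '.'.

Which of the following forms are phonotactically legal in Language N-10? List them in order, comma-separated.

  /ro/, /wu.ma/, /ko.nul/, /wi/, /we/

/ro/, /wu.ma/, /wi/, /we/

/ro/ — σ1 onset /r/, coda /∅/ ok → phonotactically legal
/wu.ma/ — σ1 onset /w/, coda /∅/ ok; σ2 onset /m/, coda /∅/ ok → phonotactically legal
/ko.nul/ — violates constraint (ii): syllable 2 coda /l/ has 1 consonant (> 0) → phonotactically illegal
/wi/ — σ1 onset /w/, coda /∅/ ok → phonotactically legal
/we/ — σ1 onset /w/, coda /∅/ ok → phonotactically legal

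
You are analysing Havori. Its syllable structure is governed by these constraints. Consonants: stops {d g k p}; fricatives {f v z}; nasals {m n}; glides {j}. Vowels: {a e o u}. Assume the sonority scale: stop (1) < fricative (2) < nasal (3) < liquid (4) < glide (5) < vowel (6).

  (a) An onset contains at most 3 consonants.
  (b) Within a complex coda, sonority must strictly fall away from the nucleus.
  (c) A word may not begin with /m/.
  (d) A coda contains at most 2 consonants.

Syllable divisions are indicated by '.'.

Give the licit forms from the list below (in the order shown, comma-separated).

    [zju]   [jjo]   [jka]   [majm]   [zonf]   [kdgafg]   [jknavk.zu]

[zju], [jjo], [jka], [zonf], [kdgafg], [jknavk.zu]

[zju] — σ1 onset /zj/ (2C), coda /∅/ ok → licit
[jjo] — σ1 onset /jj/ (2C), coda /∅/ ok → licit
[jka] — σ1 onset /jk/ (2C), coda /∅/ ok → licit
[majm] — violates constraint (c): word begins with /m/ → illicit
[zonf] — σ1 onset /z/, coda /nf/ (3→2 falls) ok → licit
[kdgafg] — σ1 onset /kdg/ (3C), coda /fg/ (2→1 falls) ok → licit
[jknavk.zu] — σ1 onset /jkn/ (3C), coda /vk/ (2→1 falls) ok; σ2 onset /z/, coda /∅/ ok → licit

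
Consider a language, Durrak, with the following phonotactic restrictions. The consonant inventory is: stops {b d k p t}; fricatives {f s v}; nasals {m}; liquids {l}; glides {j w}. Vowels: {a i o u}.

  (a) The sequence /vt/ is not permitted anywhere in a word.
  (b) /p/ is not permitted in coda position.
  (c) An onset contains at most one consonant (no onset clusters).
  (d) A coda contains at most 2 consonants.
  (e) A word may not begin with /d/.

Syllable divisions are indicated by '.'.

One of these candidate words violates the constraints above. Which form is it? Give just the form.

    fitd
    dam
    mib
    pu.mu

dam

fitd — σ1 onset /f/, coda /td/ (2C) ok → licit
dam — violates constraint (e): word begins with /d/ → illicit
mib — σ1 onset /m/, coda /b/ ok → licit
pu.mu — σ1 onset /p/, coda /∅/ ok; σ2 onset /m/, coda /∅/ ok → licit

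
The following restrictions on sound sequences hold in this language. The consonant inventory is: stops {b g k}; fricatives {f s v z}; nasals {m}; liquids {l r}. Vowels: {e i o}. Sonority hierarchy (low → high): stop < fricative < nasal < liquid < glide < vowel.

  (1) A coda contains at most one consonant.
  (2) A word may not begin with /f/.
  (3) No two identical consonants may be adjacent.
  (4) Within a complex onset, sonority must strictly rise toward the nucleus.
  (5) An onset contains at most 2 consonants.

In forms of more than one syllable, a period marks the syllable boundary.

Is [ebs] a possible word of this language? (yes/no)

[ebs] — violates constraint 1: syllable 1 coda /bs/ has 2 consonants (> 1) → illicit

no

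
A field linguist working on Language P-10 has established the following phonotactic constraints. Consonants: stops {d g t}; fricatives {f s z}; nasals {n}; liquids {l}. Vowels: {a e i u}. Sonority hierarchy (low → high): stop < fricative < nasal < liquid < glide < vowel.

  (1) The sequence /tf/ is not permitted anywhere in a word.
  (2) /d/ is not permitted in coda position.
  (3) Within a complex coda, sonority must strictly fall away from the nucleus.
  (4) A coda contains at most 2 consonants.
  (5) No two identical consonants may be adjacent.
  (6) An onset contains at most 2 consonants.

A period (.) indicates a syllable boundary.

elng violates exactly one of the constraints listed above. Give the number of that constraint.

4

elng: syllable 1 coda /lng/ has 3 consonants (> 2).
This is a violation of constraint 4: "A coda contains at most 2 consonants."
The remaining constraints (1, 2, 3, 5, 6) are satisfied.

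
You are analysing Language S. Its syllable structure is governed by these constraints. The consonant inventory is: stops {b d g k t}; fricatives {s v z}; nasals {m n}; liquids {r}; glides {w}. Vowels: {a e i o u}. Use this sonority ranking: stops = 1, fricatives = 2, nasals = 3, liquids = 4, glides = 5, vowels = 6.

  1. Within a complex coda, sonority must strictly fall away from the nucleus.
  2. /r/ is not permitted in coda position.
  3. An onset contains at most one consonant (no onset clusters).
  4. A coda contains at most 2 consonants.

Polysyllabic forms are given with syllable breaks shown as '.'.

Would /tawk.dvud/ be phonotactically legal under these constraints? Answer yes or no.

/tawk.dvud/ — violates constraint 3: syllable 2 onset /dv/ has 2 consonants (> 1) → phonotactically illegal

no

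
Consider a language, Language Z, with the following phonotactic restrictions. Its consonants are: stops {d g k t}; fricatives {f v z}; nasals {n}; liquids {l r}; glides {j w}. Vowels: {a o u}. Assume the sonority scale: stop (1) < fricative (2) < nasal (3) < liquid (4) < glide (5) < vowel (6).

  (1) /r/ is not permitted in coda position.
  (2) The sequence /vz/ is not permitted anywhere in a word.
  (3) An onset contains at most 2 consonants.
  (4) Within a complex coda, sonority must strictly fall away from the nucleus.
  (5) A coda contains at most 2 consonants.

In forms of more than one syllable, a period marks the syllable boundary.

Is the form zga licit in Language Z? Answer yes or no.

yes

zga — σ1 onset /zg/ (2C), coda /∅/ ok → licit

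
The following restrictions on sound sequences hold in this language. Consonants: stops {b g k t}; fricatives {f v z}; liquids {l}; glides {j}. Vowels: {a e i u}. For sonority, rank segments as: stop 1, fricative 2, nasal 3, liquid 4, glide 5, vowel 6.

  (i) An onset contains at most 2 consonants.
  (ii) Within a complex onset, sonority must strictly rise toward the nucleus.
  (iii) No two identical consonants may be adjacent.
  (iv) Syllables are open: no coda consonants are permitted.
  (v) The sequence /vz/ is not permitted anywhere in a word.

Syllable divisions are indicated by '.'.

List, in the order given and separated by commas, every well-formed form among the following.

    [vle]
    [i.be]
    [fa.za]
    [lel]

[vle], [i.be], [fa.za]

[vle] — σ1 onset /vl/ (2→4 rises), coda /∅/ ok → well-formed
[i.be] — σ1 onset /∅/, coda /∅/ ok; σ2 onset /b/, coda /∅/ ok → well-formed
[fa.za] — σ1 onset /f/, coda /∅/ ok; σ2 onset /z/, coda /∅/ ok → well-formed
[lel] — violates constraint (iv): syllable 1 coda /l/ has 1 consonant (> 0) → ill-formed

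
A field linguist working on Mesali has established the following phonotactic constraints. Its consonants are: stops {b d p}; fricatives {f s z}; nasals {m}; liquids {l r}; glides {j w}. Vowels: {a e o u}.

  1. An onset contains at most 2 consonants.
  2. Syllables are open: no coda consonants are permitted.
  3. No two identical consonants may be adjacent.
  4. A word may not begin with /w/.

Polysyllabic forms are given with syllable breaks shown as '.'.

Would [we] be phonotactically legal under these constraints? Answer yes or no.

[we] — violates constraint 4: word begins with /w/ → phonotactically illegal

no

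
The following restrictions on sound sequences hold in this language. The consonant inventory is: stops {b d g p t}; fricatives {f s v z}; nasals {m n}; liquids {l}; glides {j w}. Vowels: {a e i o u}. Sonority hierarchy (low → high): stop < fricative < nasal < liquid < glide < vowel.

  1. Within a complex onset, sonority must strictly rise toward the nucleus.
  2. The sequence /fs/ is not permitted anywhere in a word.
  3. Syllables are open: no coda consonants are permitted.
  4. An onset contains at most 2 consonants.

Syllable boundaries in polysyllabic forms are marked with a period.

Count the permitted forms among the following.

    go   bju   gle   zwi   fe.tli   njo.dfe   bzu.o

go — σ1 onset /g/, coda /∅/ ok → permitted
bju — σ1 onset /bj/ (1→5 rises), coda /∅/ ok → permitted
gle — σ1 onset /gl/ (1→4 rises), coda /∅/ ok → permitted
zwi — σ1 onset /zw/ (2→5 rises), coda /∅/ ok → permitted
fe.tli — σ1 onset /f/, coda /∅/ ok; σ2 onset /tl/ (1→4 rises), coda /∅/ ok → permitted
njo.dfe — σ1 onset /nj/ (3→5 rises), coda /∅/ ok; σ2 onset /df/ (1→2 rises), coda /∅/ ok → permitted
bzu.o — σ1 onset /bz/ (1→2 rises), coda /∅/ ok; σ2 onset /∅/, coda /∅/ ok → permitted
Permitted: go, bju, gle, zwi, fe.tli, njo.dfe, bzu.o → 7.

7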